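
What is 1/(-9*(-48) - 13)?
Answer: 1/419 ≈ 0.0023866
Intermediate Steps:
1/(-9*(-48) - 13) = 1/(432 - 13) = 1/419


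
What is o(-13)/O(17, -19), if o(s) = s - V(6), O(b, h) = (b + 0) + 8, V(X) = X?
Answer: -19/25 ≈ -0.76000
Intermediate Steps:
O(b, h) = 8 + b (O(b, h) = b + 8 = 8 + b)
o(s) = -6 + s (o(s) = s - 1*6 = s - 6 = -6 + s)
o(-13)/O(17, -19) = (-6 - 13)/(8 + 17) = -19/25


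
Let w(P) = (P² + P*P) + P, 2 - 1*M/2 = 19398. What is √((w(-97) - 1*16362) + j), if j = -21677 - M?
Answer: √19474 ≈ 139.55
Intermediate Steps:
M = -38792 (M = 4 - 2*19398 = 4 - 38796 = -38792)
j = 17115 (j = -21677 - 1*(-38792) = -21677 + 38792 = 17115)
w(P) = P + 2*P² (w(P) = (P² + P²) + P = 2*P² + P = P + 2*P²)
√((w(-97) - 1*16362) + j) = √((-97*(1 + 2*(-97)) - 1*16362) + 17115) = √((-97*(1 - 194) - 16362) + 17115) = √((-97*(-193) - 16362) + 17115) = √((18721 - 16362) + 17115) = √(2359 + 17115) = √19474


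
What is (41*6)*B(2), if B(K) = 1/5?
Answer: 246/5 ≈ 49.200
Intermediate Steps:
B(K) = ⅕
(41*6)*B(2) = (41*6)*(⅕) = 246*(⅕) = 246/5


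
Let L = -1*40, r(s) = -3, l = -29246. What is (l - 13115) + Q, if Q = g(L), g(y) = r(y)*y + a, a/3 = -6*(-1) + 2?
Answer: -42217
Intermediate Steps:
a = 24 (a = 3*(-6*(-1) + 2) = 3*(6 + 2) = 3*8 = 24)
L = -40
g(y) = 24 - 3*y (g(y) = -3*y + 24 = 24 - 3*y)
Q = 144 (Q = 24 - 3*(-40) = 24 + 120 = 144)
(l - 13115) + Q = (-29246 - 13115) + 144 = -42361 + 144 = -42217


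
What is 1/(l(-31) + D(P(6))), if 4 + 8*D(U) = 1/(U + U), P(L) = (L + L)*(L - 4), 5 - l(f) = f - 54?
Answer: 384/34369 ≈ 0.011173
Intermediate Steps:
l(f) = 59 - f (l(f) = 5 - (f - 54) = 5 - (-54 + f) = 5 + (54 - f) = 59 - f)
P(L) = 2*L*(-4 + L) (P(L) = (2*L)*(-4 + L) = 2*L*(-4 + L))
D(U) = -1/2 + 1/(16*U) (D(U) = -1/2 + 1/(8*(U + U)) = -1/2 + 1/(8*((2*U))) = -1/2 + (1/(2*U))/8 = -1/2 + 1/(16*U))
1/(l(-31) + D(P(6))) = 1/((59 - 1*(-31)) + (1 - 16*6*(-4 + 6))/(16*((2*6*(-4 + 6))))) = 1/((59 + 31) + (1 - 16*6*2)/(16*((2*6*2)))) = 1/(90 + (1/16)*(1 - 8*24)/24) = 1/(90 + (1/16)*(1/24)*(1 - 192)) = 1/(90 + (1/16)*(1/24)*(-191)) = 1/(90 - 191/384) = 1/(34369/384) = 384/34369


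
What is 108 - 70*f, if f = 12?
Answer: -732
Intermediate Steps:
108 - 70*f = 108 - 70*12 = 108 - 840 = -732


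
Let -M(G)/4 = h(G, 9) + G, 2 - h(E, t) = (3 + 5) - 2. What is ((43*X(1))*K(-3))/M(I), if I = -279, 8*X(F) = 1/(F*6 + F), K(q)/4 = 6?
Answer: 129/7924 ≈ 0.016280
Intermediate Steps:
K(q) = 24 (K(q) = 4*6 = 24)
X(F) = 1/(56*F) (X(F) = 1/(8*(F*6 + F)) = 1/(8*(6*F + F)) = 1/(8*((7*F))) = (1/(7*F))/8 = 1/(56*F))
h(E, t) = -4 (h(E, t) = 2 - ((3 + 5) - 2) = 2 - (8 - 2) = 2 - 1*6 = 2 - 6 = -4)
M(G) = 16 - 4*G (M(G) = -4*(-4 + G) = 16 - 4*G)
((43*X(1))*K(-3))/M(I) = ((43*((1/56)/1))*24)/(16 - 4*(-279)) = ((43*((1/56)*1))*24)/(16 + 1116) = ((43*(1/56))*24)/1132 = ((43/56)*24)*(1/1132) = (129/7)*(1/1132) = 129/7924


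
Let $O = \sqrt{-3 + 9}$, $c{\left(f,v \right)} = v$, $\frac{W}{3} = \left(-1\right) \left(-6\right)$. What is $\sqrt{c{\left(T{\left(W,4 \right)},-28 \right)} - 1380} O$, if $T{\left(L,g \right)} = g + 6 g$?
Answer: $16 i \sqrt{33} \approx 91.913 i$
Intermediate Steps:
$W = 18$ ($W = 3 \left(\left(-1\right) \left(-6\right)\right) = 3 \cdot 6 = 18$)
$T{\left(L,g \right)} = 7 g$
$O = \sqrt{6} \approx 2.4495$
$\sqrt{c{\left(T{\left(W,4 \right)},-28 \right)} - 1380} O = \sqrt{-28 - 1380} \sqrt{6} = \sqrt{-1408} \sqrt{6} = 8 i \sqrt{22} \sqrt{6} = 16 i \sqrt{33}$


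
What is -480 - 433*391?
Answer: -169783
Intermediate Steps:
-480 - 433*391 = -480 - 169303 = -169783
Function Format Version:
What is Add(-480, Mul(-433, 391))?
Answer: -169783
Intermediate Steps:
Add(-480, Mul(-433, 391)) = Add(-480, -169303) = -169783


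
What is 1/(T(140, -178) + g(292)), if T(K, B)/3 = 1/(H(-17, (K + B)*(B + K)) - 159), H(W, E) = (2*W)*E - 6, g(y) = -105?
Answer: -49261/5172408 ≈ -0.0095238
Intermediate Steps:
H(W, E) = -6 + 2*E*W (H(W, E) = 2*E*W - 6 = -6 + 2*E*W)
T(K, B) = 3/(-165 - 34*(B + K)²) (T(K, B) = 3/((-6 + 2*((K + B)*(B + K))*(-17)) - 159) = 3/((-6 + 2*((B + K)*(B + K))*(-17)) - 159) = 3/((-6 + 2*(B + K)²*(-17)) - 159) = 3/((-6 - 34*(B + K)²) - 159) = 3/(-165 - 34*(B + K)²))
1/(T(140, -178) + g(292)) = 1/(3/(-165 - 34*(-178)² - 34*140² - 68*(-178)*140) - 105) = 1/(3/(-165 - 34*31684 - 34*19600 + 1694560) - 105) = 1/(3/(-165 - 1077256 - 666400 + 1694560) - 105) = 1/(3/(-49261) - 105) = 1/(3*(-1/49261) - 105) = 1/(-3/49261 - 105) = 1/(-5172408/49261) = -49261/5172408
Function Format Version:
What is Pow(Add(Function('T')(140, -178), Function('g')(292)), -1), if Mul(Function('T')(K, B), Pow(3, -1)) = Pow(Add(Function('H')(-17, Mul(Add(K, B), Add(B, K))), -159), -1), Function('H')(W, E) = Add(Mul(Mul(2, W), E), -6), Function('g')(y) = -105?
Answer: Rational(-49261, 5172408) ≈ -0.0095238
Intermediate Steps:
Function('H')(W, E) = Add(-6, Mul(2, E, W)) (Function('H')(W, E) = Add(Mul(2, E, W), -6) = Add(-6, Mul(2, E, W)))
Function('T')(K, B) = Mul(3, Pow(Add(-165, Mul(-34, Pow(Add(B, K), 2))), -1)) (Function('T')(K, B) = Mul(3, Pow(Add(Add(-6, Mul(2, Mul(Add(K, B), Add(B, K)), -17)), -159), -1)) = Mul(3, Pow(Add(Add(-6, Mul(2, Mul(Add(B, K), Add(B, K)), -17)), -159), -1)) = Mul(3, Pow(Add(Add(-6, Mul(2, Pow(Add(B, K), 2), -17)), -159), -1)) = Mul(3, Pow(Add(Add(-6, Mul(-34, Pow(Add(B, K), 2))), -159), -1)) = Mul(3, Pow(Add(-165, Mul(-34, Pow(Add(B, K), 2))), -1)))
Pow(Add(Function('T')(140, -178), Function('g')(292)), -1) = Pow(Add(Mul(3, Pow(Add(-165, Mul(-34, Pow(-178, 2)), Mul(-34, Pow(140, 2)), Mul(-68, -178, 140)), -1)), -105), -1) = Pow(Add(Mul(3, Pow(Add(-165, Mul(-34, 31684), Mul(-34, 19600), 1694560), -1)), -105), -1) = Pow(Add(Mul(3, Pow(Add(-165, -1077256, -666400, 1694560), -1)), -105), -1) = Pow(Add(Mul(3, Pow(-49261, -1)), -105), -1) = Pow(Add(Mul(3, Rational(-1, 49261)), -105), -1) = Pow(Add(Rational(-3, 49261), -105), -1) = Pow(Rational(-5172408, 49261), -1) = Rational(-49261, 5172408)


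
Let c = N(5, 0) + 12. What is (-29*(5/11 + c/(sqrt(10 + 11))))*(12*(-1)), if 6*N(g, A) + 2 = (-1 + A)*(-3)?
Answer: 1740/11 + 4234*sqrt(21)/21 ≈ 1082.1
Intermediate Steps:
N(g, A) = 1/6 - A/2 (N(g, A) = -1/3 + ((-1 + A)*(-3))/6 = -1/3 + (3 - 3*A)/6 = -1/3 + (1/2 - A/2) = 1/6 - A/2)
c = 73/6 (c = (1/6 - 1/2*0) + 12 = (1/6 + 0) + 12 = 1/6 + 12 = 73/6 ≈ 12.167)
(-29*(5/11 + c/(sqrt(10 + 11))))*(12*(-1)) = (-29*(5/11 + 73/(6*(sqrt(10 + 11)))))*(12*(-1)) = -29*(5*(1/11) + 73/(6*(sqrt(21))))*(-12) = -29*(5/11 + 73*(sqrt(21)/21)/6)*(-12) = -29*(5/11 + 73*sqrt(21)/126)*(-12) = (-145/11 - 2117*sqrt(21)/126)*(-12) = 1740/11 + 4234*sqrt(21)/21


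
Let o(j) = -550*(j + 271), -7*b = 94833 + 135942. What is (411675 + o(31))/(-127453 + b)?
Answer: -156275/102086 ≈ -1.5308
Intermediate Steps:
b = -230775/7 (b = -(94833 + 135942)/7 = -⅐*230775 = -230775/7 ≈ -32968.)
o(j) = -149050 - 550*j (o(j) = -550*(271 + j) = -149050 - 550*j)
(411675 + o(31))/(-127453 + b) = (411675 + (-149050 - 550*31))/(-127453 - 230775/7) = (411675 + (-149050 - 17050))/(-1122946/7) = (411675 - 166100)*(-7/1122946) = 245575*(-7/1122946) = -156275/102086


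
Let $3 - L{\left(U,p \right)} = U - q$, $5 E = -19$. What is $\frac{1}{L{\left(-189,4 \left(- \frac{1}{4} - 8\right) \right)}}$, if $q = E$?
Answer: $\frac{5}{941} \approx 0.0053135$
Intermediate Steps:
$E = - \frac{19}{5}$ ($E = \frac{1}{5} \left(-19\right) = - \frac{19}{5} \approx -3.8$)
$q = - \frac{19}{5} \approx -3.8$
$L{\left(U,p \right)} = - \frac{4}{5} - U$ ($L{\left(U,p \right)} = 3 - \left(U - - \frac{19}{5}\right) = 3 - \left(U + \frac{19}{5}\right) = 3 - \left(\frac{19}{5} + U\right) = - \frac{4}{5} - U$)
$\frac{1}{L{\left(-189,4 \left(- \frac{1}{4} - 8\right) \right)}} = \frac{1}{- \frac{4}{5} - -189} = \frac{1}{- \frac{4}{5} + 189} = \frac{1}{\frac{941}{5}} = \frac{5}{941}$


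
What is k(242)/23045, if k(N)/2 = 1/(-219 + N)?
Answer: 2/530035 ≈ 3.7733e-6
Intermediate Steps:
k(N) = 2/(-219 + N)
k(242)/23045 = (2/(-219 + 242))/23045 = (2/23)*(1/23045) = 2/530035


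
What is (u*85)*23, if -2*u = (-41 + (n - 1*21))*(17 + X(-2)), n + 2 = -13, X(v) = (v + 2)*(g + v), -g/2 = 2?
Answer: 2559095/2 ≈ 1.2795e+6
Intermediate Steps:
g = -4 (g = -2*2 = -4)
X(v) = (-4 + v)*(2 + v) (X(v) = (v + 2)*(-4 + v) = (2 + v)*(-4 + v) = (-4 + v)*(2 + v))
n = -15 (n = -2 - 13 = -15)
u = 1309/2 (u = -(-41 + (-15 - 1*21))*(17 + (-8 + (-2)² - 2*(-2)))/2 = -(-41 + (-15 - 21))*(17 + (-8 + 4 + 4))/2 = -(-41 - 36)*(17 + 0)/2 = -(-77)*17/2 = -½*(-1309) = 1309/2 ≈ 654.50)
(u*85)*23 = ((1309/2)*85)*23 = (111265/2)*23 = 2559095/2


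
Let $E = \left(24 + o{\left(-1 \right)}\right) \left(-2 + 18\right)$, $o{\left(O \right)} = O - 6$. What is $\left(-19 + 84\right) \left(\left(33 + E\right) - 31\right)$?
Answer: $17810$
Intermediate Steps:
$o{\left(O \right)} = -6 + O$ ($o{\left(O \right)} = O - 6 = -6 + O$)
$E = 272$ ($E = \left(24 - 7\right) \left(-2 + 18\right) = \left(24 - 7\right) 16 = 17 \cdot 16 = 272$)
$\left(-19 + 84\right) \left(\left(33 + E\right) - 31\right) = \left(-19 + 84\right) \left(\left(33 + 272\right) - 31\right) = 65 \left(305 - 31\right) = 65 \cdot 274 = 17810$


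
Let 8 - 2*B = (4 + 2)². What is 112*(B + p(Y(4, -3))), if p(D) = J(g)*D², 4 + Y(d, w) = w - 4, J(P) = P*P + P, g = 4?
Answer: 269472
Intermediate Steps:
J(P) = P + P² (J(P) = P² + P = P + P²)
Y(d, w) = -8 + w (Y(d, w) = -4 + (w - 4) = -4 + (-4 + w) = -8 + w)
p(D) = 20*D² (p(D) = (4*(1 + 4))*D² = (4*5)*D² = 20*D²)
B = -14 (B = 4 - (4 + 2)²/2 = 4 - ½*6² = 4 - ½*36 = 4 - 18 = -14)
112*(B + p(Y(4, -3))) = 112*(-14 + 20*(-8 - 3)²) = 112*(-14 + 20*(-11)²) = 112*(-14 + 20*121) = 112*(-14 + 2420) = 112*2406 = 269472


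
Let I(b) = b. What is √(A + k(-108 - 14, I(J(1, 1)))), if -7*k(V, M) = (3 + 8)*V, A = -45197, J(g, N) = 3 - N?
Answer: I*√2205259/7 ≈ 212.14*I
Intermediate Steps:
k(V, M) = -11*V/7 (k(V, M) = -(3 + 8)*V/7 = -11*V/7)
√(A + k(-108 - 14, I(J(1, 1)))) = √(-45197 - 11*(-108 - 14)/7) = √(-45197 - 11/7*(-122)) = √(-45197 + 1342/7) = √(-315037/7) = I*√2205259/7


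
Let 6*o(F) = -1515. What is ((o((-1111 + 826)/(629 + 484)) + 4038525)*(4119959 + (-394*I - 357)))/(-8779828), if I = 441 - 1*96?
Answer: -4021788271655/2194957 ≈ -1.8323e+6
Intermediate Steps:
o(F) = -505/2 (o(F) = (⅙)*(-1515) = -505/2)
I = 345 (I = 441 - 96 = 345)
((o((-1111 + 826)/(629 + 484)) + 4038525)*(4119959 + (-394*I - 357)))/(-8779828) = ((-505/2 + 4038525)*(4119959 + (-394*345 - 357)))/(-8779828) = (8076545*(4119959 + (-135930 - 357))/2)*(-1/8779828) = (8076545*(4119959 - 136287)/2)*(-1/8779828) = ((8076545/2)*3983672)*(-1/8779828) = 16087153086620*(-1/8779828) = -4021788271655/2194957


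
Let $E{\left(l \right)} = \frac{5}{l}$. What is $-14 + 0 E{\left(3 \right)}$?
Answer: $-14$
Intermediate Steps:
$-14 + 0 E{\left(3 \right)} = -14 + 0 \cdot \frac{5}{3} = -14 + 0 = -14$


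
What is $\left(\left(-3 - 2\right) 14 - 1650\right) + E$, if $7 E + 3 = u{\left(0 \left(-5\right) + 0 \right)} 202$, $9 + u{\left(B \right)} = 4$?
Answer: $- \frac{13053}{7} \approx -1864.7$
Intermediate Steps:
$u{\left(B \right)} = -5$ ($u{\left(B \right)} = -9 + 4 = -5$)
$E = - \frac{1013}{7}$ ($E = - \frac{3}{7} + \frac{\left(-5\right) 202}{7} = - \frac{3}{7} + \frac{1}{7} \left(-1010\right) = - \frac{3}{7} - \frac{1010}{7} = - \frac{1013}{7} \approx -144.71$)
$\left(\left(-3 - 2\right) 14 - 1650\right) + E = \left(\left(-3 - 2\right) 14 - 1650\right) - \frac{1013}{7} = \left(\left(-5\right) 14 - 1650\right) - \frac{1013}{7} = \left(-70 - 1650\right) - \frac{1013}{7} = -1720 - \frac{1013}{7} = - \frac{13053}{7}$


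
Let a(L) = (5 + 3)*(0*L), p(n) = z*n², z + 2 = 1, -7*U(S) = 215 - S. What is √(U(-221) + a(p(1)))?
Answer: 2*I*√763/7 ≈ 7.8921*I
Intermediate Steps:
U(S) = -215/7 + S/7 (U(S) = -(215 - S)/7 = -215/7 + S/7)
z = -1 (z = -2 + 1 = -1)
p(n) = -n²
a(L) = 0 (a(L) = 8*0 = 0)
√(U(-221) + a(p(1))) = √((-215/7 + (⅐)*(-221)) + 0) = √((-215/7 - 221/7) + 0) = √(-436/7 + 0) = √(-436/7) = 2*I*√763/7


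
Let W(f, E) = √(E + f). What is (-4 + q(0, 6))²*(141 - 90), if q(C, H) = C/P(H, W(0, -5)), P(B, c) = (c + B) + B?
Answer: 816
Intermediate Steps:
P(B, c) = c + 2*B (P(B, c) = (B + c) + B = c + 2*B)
q(C, H) = C/(2*H + I*√5) (q(C, H) = C/(√(-5 + 0) + 2*H) = C/(√(-5) + 2*H) = C/(I*√5 + 2*H) = C/(2*H + I*√5))
(-4 + q(0, 6))²*(141 - 90) = (-4 + 0/(2*6 + I*√5))²*(141 - 90) = (-4 + 0/(12 + I*√5))²*51 = (-4 + 0)²*51 = (-4)²*51 = 16*51 = 816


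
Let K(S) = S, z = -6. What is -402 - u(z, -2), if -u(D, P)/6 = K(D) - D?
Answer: -402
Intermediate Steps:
u(D, P) = 0 (u(D, P) = -6*(D - D) = -6*0 = 0)
-402 - u(z, -2) = -402 - 1*0 = -402 + 0 = -402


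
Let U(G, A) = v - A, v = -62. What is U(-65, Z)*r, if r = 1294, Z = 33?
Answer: -122930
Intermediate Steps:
U(G, A) = -62 - A
U(-65, Z)*r = (-62 - 1*33)*1294 = (-62 - 33)*1294 = -95*1294 = -122930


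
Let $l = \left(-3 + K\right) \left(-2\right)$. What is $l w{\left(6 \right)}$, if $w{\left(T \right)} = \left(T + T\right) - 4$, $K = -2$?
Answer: $80$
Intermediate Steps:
$w{\left(T \right)} = -4 + 2 T$ ($w{\left(T \right)} = 2 T - 4 = -4 + 2 T$)
$l = 10$ ($l = \left(-3 - 2\right) \left(-2\right) = \left(-5\right) \left(-2\right) = 10$)
$l w{\left(6 \right)} = 10 \left(-4 + 2 \cdot 6\right) = 10 \left(-4 + 12\right) = 10 \cdot 8 = 80$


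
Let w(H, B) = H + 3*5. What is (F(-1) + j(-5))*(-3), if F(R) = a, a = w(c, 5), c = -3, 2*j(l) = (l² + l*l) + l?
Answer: -207/2 ≈ -103.50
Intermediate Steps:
j(l) = l² + l/2 (j(l) = ((l² + l*l) + l)/2 = ((l² + l²) + l)/2 = (2*l² + l)/2 = (l + 2*l²)/2 = l² + l/2)
w(H, B) = 15 + H (w(H, B) = H + 15 = 15 + H)
a = 12 (a = 15 - 3 = 12)
F(R) = 12
(F(-1) + j(-5))*(-3) = (12 - 5*(½ - 5))*(-3) = (12 - 5*(-9/2))*(-3) = (12 + 45/2)*(-3) = (69/2)*(-3) = -207/2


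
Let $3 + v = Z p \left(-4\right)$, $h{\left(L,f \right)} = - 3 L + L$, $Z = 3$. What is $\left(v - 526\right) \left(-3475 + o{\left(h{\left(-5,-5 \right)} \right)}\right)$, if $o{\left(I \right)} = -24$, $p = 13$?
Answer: $2396815$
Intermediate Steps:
$h{\left(L,f \right)} = - 2 L$
$v = -159$ ($v = -3 + 3 \cdot 13 \left(-4\right) = -3 + 39 \left(-4\right) = -3 - 156 = -159$)
$\left(v - 526\right) \left(-3475 + o{\left(h{\left(-5,-5 \right)} \right)}\right) = \left(-159 - 526\right) \left(-3475 - 24\right) = \left(-685\right) \left(-3499\right) = 2396815$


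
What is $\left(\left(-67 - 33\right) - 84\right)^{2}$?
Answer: $33856$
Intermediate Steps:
$\left(\left(-67 - 33\right) - 84\right)^{2} = \left(-100 - 84\right)^{2} = \left(-184\right)^{2} = 33856$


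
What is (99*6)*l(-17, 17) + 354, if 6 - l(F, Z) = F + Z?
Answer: 3918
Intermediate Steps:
l(F, Z) = 6 - F - Z (l(F, Z) = 6 - (F + Z) = 6 + (-F - Z) = 6 - F - Z)
(99*6)*l(-17, 17) + 354 = (99*6)*(6 - 1*(-17) - 1*17) + 354 = 594*(6 + 17 - 17) + 354 = 594*6 + 354 = 3564 + 354 = 3918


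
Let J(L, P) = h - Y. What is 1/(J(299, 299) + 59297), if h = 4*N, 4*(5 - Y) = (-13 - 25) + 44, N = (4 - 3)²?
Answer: 2/118595 ≈ 1.6864e-5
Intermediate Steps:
N = 1 (N = 1² = 1)
Y = 7/2 (Y = 5 - ((-13 - 25) + 44)/4 = 5 - (-38 + 44)/4 = 5 - ¼*6 = 5 - 3/2 = 7/2 ≈ 3.5000)
h = 4 (h = 4*1 = 4)
J(L, P) = ½ (J(L, P) = 4 - 1*7/2 = 4 - 7/2 = ½)
1/(J(299, 299) + 59297) = 1/(½ + 59297) = 1/(118595/2) = 2/118595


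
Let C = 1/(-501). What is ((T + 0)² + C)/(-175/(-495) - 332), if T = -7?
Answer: -810084/5483111 ≈ -0.14774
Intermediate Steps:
C = -1/501 ≈ -0.0019960
((T + 0)² + C)/(-175/(-495) - 332) = ((-7 + 0)² - 1/501)/(-175/(-495) - 332) = ((-7)² - 1/501)/(-175*(-1/495) - 332) = (49 - 1/501)/(35/99 - 332) = 24548/(501*(-32833/99)) = (24548/501)*(-99/32833) = -810084/5483111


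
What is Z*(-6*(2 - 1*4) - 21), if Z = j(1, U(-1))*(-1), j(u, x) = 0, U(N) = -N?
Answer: 0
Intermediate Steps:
Z = 0 (Z = 0*(-1) = 0)
Z*(-6*(2 - 1*4) - 21) = 0*(-6*(2 - 1*4) - 21) = 0*(-6*(2 - 4) - 21) = 0*(-6*(-2) - 21) = 0*(12 - 21) = 0*(-9) = 0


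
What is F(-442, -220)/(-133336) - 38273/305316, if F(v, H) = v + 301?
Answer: -1265029793/10177403544 ≈ -0.12430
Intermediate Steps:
F(v, H) = 301 + v
F(-442, -220)/(-133336) - 38273/305316 = (301 - 442)/(-133336) - 38273/305316 = -141*(-1/133336) - 38273*1/305316 = 141/133336 - 38273/305316 = -1265029793/10177403544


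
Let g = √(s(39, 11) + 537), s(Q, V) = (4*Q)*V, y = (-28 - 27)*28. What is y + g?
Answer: -1540 + √2253 ≈ -1492.5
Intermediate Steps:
y = -1540 (y = -55*28 = -1540)
s(Q, V) = 4*Q*V
g = √2253 (g = √(4*39*11 + 537) = √(1716 + 537) = √2253 ≈ 47.466)
y + g = -1540 + √2253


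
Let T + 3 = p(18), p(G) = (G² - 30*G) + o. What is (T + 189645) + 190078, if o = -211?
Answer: 379293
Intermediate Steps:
p(G) = -211 + G² - 30*G (p(G) = (G² - 30*G) - 211 = -211 + G² - 30*G)
T = -430 (T = -3 + (-211 + 18² - 30*18) = -3 + (-211 + 324 - 540) = -3 - 427 = -430)
(T + 189645) + 190078 = (-430 + 189645) + 190078 = 189215 + 190078 = 379293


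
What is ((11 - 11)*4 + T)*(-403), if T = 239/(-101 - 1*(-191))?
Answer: -96317/90 ≈ -1070.2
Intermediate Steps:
T = 239/90 (T = 239/(-101 + 191) = 239/90 ≈ 2.6556)
((11 - 11)*4 + T)*(-403) = ((11 - 11)*4 + 239/90)*(-403) = (0*4 + 239/90)*(-403) = (0 + 239/90)*(-403) = (239/90)*(-403) = -96317/90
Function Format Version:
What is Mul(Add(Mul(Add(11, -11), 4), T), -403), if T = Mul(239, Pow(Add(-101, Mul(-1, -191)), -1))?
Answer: Rational(-96317, 90) ≈ -1070.2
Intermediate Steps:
T = Rational(239, 90) (T = Mul(239, Pow(Add(-101, 191), -1)) = Mul(239, Pow(90, -1)) = Mul(239, Rational(1, 90)) = Rational(239, 90) ≈ 2.6556)
Mul(Add(Mul(Add(11, -11), 4), T), -403) = Mul(Add(Mul(Add(11, -11), 4), Rational(239, 90)), -403) = Mul(Add(Mul(0, 4), Rational(239, 90)), -403) = Mul(Add(0, Rational(239, 90)), -403) = Mul(Rational(239, 90), -403) = Rational(-96317, 90)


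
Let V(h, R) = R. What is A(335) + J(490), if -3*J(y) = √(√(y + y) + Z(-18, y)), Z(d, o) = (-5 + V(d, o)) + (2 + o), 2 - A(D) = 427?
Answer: -425 - √(977 + 14*√5)/3 ≈ -435.58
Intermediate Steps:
A(D) = -425 (A(D) = 2 - 1*427 = 2 - 427 = -425)
Z(d, o) = -3 + 2*o (Z(d, o) = (-5 + o) + (2 + o) = -3 + 2*o)
J(y) = -√(-3 + 2*y + √2*√y)/3 (J(y) = -√(√(y + y) + (-3 + 2*y))/3 = -√(√(2*y) + (-3 + 2*y))/3 = -√(√2*√y + (-3 + 2*y))/3 = -√(-3 + 2*y + √2*√y)/3)
A(335) + J(490) = -425 - √(-3 + 2*490 + √2*√490)/3 = -425 - √(-3 + 980 + √2*(7*√10))/3 = -425 - √(-3 + 980 + 14*√5)/3 = -425 - √(977 + 14*√5)/3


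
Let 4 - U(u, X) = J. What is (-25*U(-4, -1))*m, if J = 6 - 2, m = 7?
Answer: 0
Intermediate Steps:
J = 4
U(u, X) = 0 (U(u, X) = 4 - 1*4 = 4 - 4 = 0)
(-25*U(-4, -1))*m = -25*0*7 = 0*7 = 0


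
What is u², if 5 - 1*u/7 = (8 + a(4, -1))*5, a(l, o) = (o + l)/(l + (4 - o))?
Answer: 592900/9 ≈ 65878.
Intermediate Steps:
a(l, o) = (l + o)/(4 + l - o)
u = -770/3 (u = 35 - 7*(8 + (4 - 1)/(4 + 4 - 1*(-1)))*5 = 35 - 7*(8 + 3/(4 + 4 + 1))*5 = 35 - 7*(8 + 3/9)*5 = 35 - 7*(8 + (⅑)*3)*5 = 35 - 7*(8 + ⅓)*5 = 35 - 175*5/3 = 35 - 7*125/3 = 35 - 875/3 = -770/3 ≈ -256.67)
u² = (-770/3)² = 592900/9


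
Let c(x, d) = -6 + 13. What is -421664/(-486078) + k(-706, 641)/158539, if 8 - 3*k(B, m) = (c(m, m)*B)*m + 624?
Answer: 290009954126/38531160021 ≈ 7.5266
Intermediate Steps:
c(x, d) = 7
k(B, m) = -616/3 - 7*B*m/3 (k(B, m) = 8/3 - ((7*B)*m + 624)/3 = 8/3 - (7*B*m + 624)/3 = 8/3 - (624 + 7*B*m)/3 = 8/3 + (-208 - 7*B*m/3) = -616/3 - 7*B*m/3)
-421664/(-486078) + k(-706, 641)/158539 = -421664/(-486078) + (-616/3 - 7/3*(-706)*641)/158539 = -421664*(-1/486078) + (-616/3 + 3167822/3)*(1/158539) = 210832/243039 + (3167206/3)*(1/158539) = 210832/243039 + 3167206/475617 = 290009954126/38531160021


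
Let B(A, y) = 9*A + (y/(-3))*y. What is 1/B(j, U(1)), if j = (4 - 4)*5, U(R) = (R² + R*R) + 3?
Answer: -3/25 ≈ -0.12000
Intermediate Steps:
U(R) = 3 + 2*R² (U(R) = (R² + R²) + 3 = 2*R² + 3 = 3 + 2*R²)
j = 0 (j = 0*5 = 0)
B(A, y) = 9*A - y²/3 (B(A, y) = 9*A + (y*(-⅓))*y = 9*A + (-y/3)*y = 9*A - y²/3)
1/B(j, U(1)) = 1/(9*0 - (3 + 2*1²)²/3) = 1/(0 - (3 + 2*1)²/3) = 1/(0 - (3 + 2)²/3) = 1/(0 - ⅓*5²) = 1/(0 - ⅓*25) = 1/(0 - 25/3) = 1/(-25/3) = -3/25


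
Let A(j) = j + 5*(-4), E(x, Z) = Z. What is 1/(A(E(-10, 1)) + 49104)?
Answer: 1/49085 ≈ 2.0373e-5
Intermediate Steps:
A(j) = -20 + j (A(j) = j - 20 = -20 + j)
1/(A(E(-10, 1)) + 49104) = 1/((-20 + 1) + 49104) = 1/(-19 + 49104) = 1/49085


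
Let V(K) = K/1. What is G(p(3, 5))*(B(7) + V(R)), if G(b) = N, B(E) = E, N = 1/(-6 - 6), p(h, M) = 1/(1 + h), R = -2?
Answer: -5/12 ≈ -0.41667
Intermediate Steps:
V(K) = K (V(K) = K*1 = K)
N = -1/12 (N = 1/(-12) = -1/12 ≈ -0.083333)
G(b) = -1/12
G(p(3, 5))*(B(7) + V(R)) = -(7 - 2)/12 = -1/12*5 = -5/12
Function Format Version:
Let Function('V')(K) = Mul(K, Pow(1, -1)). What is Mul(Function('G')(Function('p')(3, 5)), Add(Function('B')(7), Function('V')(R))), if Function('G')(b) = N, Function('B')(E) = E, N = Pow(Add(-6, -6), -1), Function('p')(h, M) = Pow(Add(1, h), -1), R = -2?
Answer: Rational(-5, 12) ≈ -0.41667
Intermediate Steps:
Function('V')(K) = K (Function('V')(K) = Mul(K, 1) = K)
N = Rational(-1, 12) (N = Pow(-12, -1) = Rational(-1, 12) ≈ -0.083333)
Function('G')(b) = Rational(-1, 12)
Mul(Function('G')(Function('p')(3, 5)), Add(Function('B')(7), Function('V')(R))) = Mul(Rational(-1, 12), Add(7, -2)) = Mul(Rational(-1, 12), 5) = Rational(-5, 12)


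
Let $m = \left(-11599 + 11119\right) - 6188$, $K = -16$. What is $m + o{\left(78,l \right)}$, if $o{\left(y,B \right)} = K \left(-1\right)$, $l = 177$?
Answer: $-6652$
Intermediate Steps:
$m = -6668$ ($m = -480 - 6188 = -6668$)
$o{\left(y,B \right)} = 16$ ($o{\left(y,B \right)} = \left(-16\right) \left(-1\right) = 16$)
$m + o{\left(78,l \right)} = -6668 + 16 = -6652$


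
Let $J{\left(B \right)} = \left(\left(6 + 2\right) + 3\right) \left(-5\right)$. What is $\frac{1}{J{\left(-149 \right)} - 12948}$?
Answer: $- \frac{1}{13003} \approx -7.6905 \cdot 10^{-5}$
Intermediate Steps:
$J{\left(B \right)} = -55$ ($J{\left(B \right)} = \left(8 + 3\right) \left(-5\right) = 11 \left(-5\right) = -55$)
$\frac{1}{J{\left(-149 \right)} - 12948} = \frac{1}{-55 - 12948} = \frac{1}{-13003} = - \frac{1}{13003}$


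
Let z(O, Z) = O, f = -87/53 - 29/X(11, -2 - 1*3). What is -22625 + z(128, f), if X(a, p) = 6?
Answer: -22497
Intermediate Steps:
f = -2059/318 (f = -87/53 - 29/6 = -2059/318 ≈ -6.4748)
-22625 + z(128, f) = -22625 + 128 = -22497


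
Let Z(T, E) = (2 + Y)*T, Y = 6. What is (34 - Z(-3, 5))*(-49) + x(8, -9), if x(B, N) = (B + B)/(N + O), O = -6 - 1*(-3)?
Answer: -8530/3 ≈ -2843.3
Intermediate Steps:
O = -3 (O = -6 + 3 = -3)
x(B, N) = 2*B/(-3 + N) (x(B, N) = (B + B)/(N - 3) = (2*B)/(-3 + N) = 2*B/(-3 + N))
Z(T, E) = 8*T (Z(T, E) = (2 + 6)*T = 8*T)
(34 - Z(-3, 5))*(-49) + x(8, -9) = (34 - 8*(-3))*(-49) + 2*8/(-3 - 9) = (34 - 1*(-24))*(-49) + 2*8/(-12) = (34 + 24)*(-49) + 2*8*(-1/12) = 58*(-49) - 4/3 = -2842 - 4/3 = -8530/3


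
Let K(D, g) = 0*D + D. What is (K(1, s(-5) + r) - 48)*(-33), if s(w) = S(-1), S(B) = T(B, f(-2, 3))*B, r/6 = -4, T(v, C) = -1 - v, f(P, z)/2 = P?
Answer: 1551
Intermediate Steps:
f(P, z) = 2*P
r = -24 (r = 6*(-4) = -24)
S(B) = B*(-1 - B) (S(B) = (-1 - B)*B = B*(-1 - B))
s(w) = 0 (s(w) = -1*(-1)*(1 - 1) = -1*(-1)*0 = 0)
K(D, g) = D (K(D, g) = 0 + D = D)
(K(1, s(-5) + r) - 48)*(-33) = (1 - 48)*(-33) = -47*(-33) = 1551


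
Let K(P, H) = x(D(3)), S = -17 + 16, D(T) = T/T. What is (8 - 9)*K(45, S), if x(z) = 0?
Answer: 0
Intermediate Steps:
D(T) = 1
S = -1
K(P, H) = 0
(8 - 9)*K(45, S) = (8 - 9)*0 = -1*0 = 0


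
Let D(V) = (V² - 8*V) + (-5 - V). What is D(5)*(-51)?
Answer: 1275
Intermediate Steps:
D(V) = -5 + V² - 9*V
D(5)*(-51) = (-5 + 5² - 9*5)*(-51) = (-5 + 25 - 45)*(-51) = -25*(-51) = 1275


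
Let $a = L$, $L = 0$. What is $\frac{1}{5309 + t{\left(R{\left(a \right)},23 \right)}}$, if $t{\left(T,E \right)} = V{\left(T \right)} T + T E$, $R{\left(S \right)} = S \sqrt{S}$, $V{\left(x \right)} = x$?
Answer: $\frac{1}{5309} \approx 0.00018836$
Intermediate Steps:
$a = 0$
$R{\left(S \right)} = S^{\frac{3}{2}}$
$t{\left(T,E \right)} = T^{2} + E T$ ($t{\left(T,E \right)} = T T + T E = T^{2} + E T$)
$\frac{1}{5309 + t{\left(R{\left(a \right)},23 \right)}} = \frac{1}{5309 + 0^{\frac{3}{2}} \left(23 + 0^{\frac{3}{2}}\right)} = \frac{1}{5309 + 0 \left(23 + 0\right)} = \frac{1}{5309 + 0 \cdot 23} = \frac{1}{5309 + 0} = \frac{1}{5309}$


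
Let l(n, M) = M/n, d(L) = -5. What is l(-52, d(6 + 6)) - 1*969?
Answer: -50383/52 ≈ -968.90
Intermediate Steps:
l(-52, d(6 + 6)) - 1*969 = -5/(-52) - 1*969 = -5*(-1/52) - 969 = 5/52 - 969 = -50383/52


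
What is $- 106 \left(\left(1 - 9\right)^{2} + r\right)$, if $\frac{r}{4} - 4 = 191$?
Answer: $-89464$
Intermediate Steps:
$r = 780$ ($r = 16 + 4 \cdot 191 = 16 + 764 = 780$)
$- 106 \left(\left(1 - 9\right)^{2} + r\right) = - 106 \left(\left(1 - 9\right)^{2} + 780\right) = - 106 \left(\left(-8\right)^{2} + 780\right) = - 106 \left(64 + 780\right) = \left(-106\right) 844 = -89464$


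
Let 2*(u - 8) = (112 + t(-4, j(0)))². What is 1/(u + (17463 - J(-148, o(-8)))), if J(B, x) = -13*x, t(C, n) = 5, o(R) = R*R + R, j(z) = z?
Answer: 2/50087 ≈ 3.9931e-5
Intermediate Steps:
o(R) = R + R² (o(R) = R² + R = R + R²)
u = 13705/2 (u = 8 + (112 + 5)²/2 = 8 + (½)*117² = 8 + (½)*13689 = 8 + 13689/2 = 13705/2 ≈ 6852.5)
1/(u + (17463 - J(-148, o(-8)))) = 1/(13705/2 + (17463 - (-13)*(-8*(1 - 8)))) = 1/(13705/2 + (17463 - (-13)*(-8*(-7)))) = 1/(13705/2 + (17463 - (-13)*56)) = 1/(13705/2 + (17463 - 1*(-728))) = 1/(13705/2 + (17463 + 728)) = 1/(13705/2 + 18191) = 1/(50087/2) = 2/50087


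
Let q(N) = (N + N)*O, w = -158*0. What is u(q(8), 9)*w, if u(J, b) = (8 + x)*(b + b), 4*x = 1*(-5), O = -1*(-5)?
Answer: 0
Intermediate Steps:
w = 0
O = 5
x = -5/4 (x = (1*(-5))/4 = (1/4)*(-5) = -5/4 ≈ -1.2500)
q(N) = 10*N (q(N) = (N + N)*5 = (2*N)*5 = 10*N)
u(J, b) = 27*b/2 (u(J, b) = (8 - 5/4)*(b + b) = 27*(2*b)/4 = 27*b/2)
u(q(8), 9)*w = ((27/2)*9)*0 = (243/2)*0 = 0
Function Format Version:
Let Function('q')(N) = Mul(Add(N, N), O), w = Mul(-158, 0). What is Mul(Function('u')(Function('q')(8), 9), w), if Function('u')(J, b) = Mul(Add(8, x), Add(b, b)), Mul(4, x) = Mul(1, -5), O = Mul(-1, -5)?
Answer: 0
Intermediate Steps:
w = 0
O = 5
x = Rational(-5, 4) (x = Mul(Rational(1, 4), Mul(1, -5)) = Mul(Rational(1, 4), -5) = Rational(-5, 4) ≈ -1.2500)
Function('q')(N) = Mul(10, N) (Function('q')(N) = Mul(Add(N, N), 5) = Mul(Mul(2, N), 5) = Mul(10, N))
Function('u')(J, b) = Mul(Rational(27, 2), b) (Function('u')(J, b) = Mul(Add(8, Rational(-5, 4)), Add(b, b)) = Mul(Rational(27, 4), Mul(2, b)) = Mul(Rational(27, 2), b))
Mul(Function('u')(Function('q')(8), 9), w) = Mul(Mul(Rational(27, 2), 9), 0) = Mul(Rational(243, 2), 0) = 0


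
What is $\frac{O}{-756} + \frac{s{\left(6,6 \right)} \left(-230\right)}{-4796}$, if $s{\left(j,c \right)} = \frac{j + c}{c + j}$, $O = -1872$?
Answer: $\frac{127111}{50358} \approx 2.5241$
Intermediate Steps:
$s{\left(j,c \right)} = 1$ ($s{\left(j,c \right)} = \frac{c + j}{c + j} = 1$)
$\frac{O}{-756} + \frac{s{\left(6,6 \right)} \left(-230\right)}{-4796} = - \frac{1872}{-756} + \frac{1 \left(-230\right)}{-4796} = \left(-1872\right) \left(- \frac{1}{756}\right) - - \frac{115}{2398} = \frac{52}{21} + \frac{115}{2398} = \frac{127111}{50358}$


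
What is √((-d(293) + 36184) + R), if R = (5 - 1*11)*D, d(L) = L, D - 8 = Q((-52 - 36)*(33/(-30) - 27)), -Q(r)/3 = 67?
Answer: √37049 ≈ 192.48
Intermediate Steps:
Q(r) = -201 (Q(r) = -3*67 = -201)
D = -193 (D = 8 - 201 = -193)
R = 1158 (R = (5 - 1*11)*(-193) = (5 - 11)*(-193) = -6*(-193) = 1158)
√((-d(293) + 36184) + R) = √((-1*293 + 36184) + 1158) = √((-293 + 36184) + 1158) = √(35891 + 1158) = √37049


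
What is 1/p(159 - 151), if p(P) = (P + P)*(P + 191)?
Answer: 1/3184 ≈ 0.00031407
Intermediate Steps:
p(P) = 2*P*(191 + P) (p(P) = (2*P)*(191 + P) = 2*P*(191 + P))
1/p(159 - 151) = 1/(2*(159 - 151)*(191 + (159 - 151))) = 1/(2*8*(191 + 8)) = 1/(2*8*199) = 1/3184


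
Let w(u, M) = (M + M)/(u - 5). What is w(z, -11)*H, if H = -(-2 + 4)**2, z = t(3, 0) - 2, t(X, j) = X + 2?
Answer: -44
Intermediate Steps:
t(X, j) = 2 + X
z = 3 (z = (2 + 3) - 2 = 5 - 2 = 3)
w(u, M) = 2*M/(-5 + u) (w(u, M) = (2*M)/(-5 + u) = 2*M/(-5 + u))
H = -4 (H = -1*2**2 = -1*4 = -4)
w(z, -11)*H = (2*(-11)/(-5 + 3))*(-4) = (2*(-11)/(-2))*(-4) = (2*(-11)*(-1/2))*(-4) = 11*(-4) = -44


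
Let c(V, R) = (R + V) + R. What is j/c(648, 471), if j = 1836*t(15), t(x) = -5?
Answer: -306/53 ≈ -5.7736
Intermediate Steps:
c(V, R) = V + 2*R
j = -9180 (j = 1836*(-5) = -9180)
j/c(648, 471) = -9180/(648 + 2*471) = -9180/(648 + 942) = -9180/1590 = -9180*1/1590 = -306/53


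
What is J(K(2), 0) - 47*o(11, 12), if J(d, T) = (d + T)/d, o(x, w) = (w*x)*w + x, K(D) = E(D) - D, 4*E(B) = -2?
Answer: -74964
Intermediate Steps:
E(B) = -½ (E(B) = (¼)*(-2) = -½)
K(D) = -½ - D
o(x, w) = x + x*w² (o(x, w) = x*w² + x = x + x*w²)
J(d, T) = (T + d)/d
J(K(2), 0) - 47*o(11, 12) = (0 + (-½ - 1*2))/(-½ - 1*2) - 517*(1 + 12²) = (0 + (-½ - 2))/(-½ - 2) - 517*(1 + 144) = (0 - 5/2)/(-5/2) - 517*145 = -⅖*(-5/2) - 47*1595 = 1 - 74965 = -74964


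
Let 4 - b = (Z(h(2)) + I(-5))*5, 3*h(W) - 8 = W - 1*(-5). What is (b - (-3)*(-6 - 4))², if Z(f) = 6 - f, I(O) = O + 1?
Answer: 121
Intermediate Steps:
h(W) = 13/3 + W/3 (h(W) = 8/3 + (W - 1*(-5))/3 = 8/3 + (W + 5)/3 = 8/3 + (5 + W)/3 = 8/3 + (5/3 + W/3) = 13/3 + W/3)
I(O) = 1 + O
b = 19 (b = 4 - ((6 - (13/3 + (⅓)*2)) + (1 - 5))*5 = 4 - ((6 - (13/3 + ⅔)) - 4)*5 = 4 - ((6 - 1*5) - 4)*5 = 4 - ((6 - 5) - 4)*5 = 4 - (1 - 4)*5 = 4 - (-3)*5 = 4 - 1*(-15) = 4 + 15 = 19)
(b - (-3)*(-6 - 4))² = (19 - (-3)*(-6 - 4))² = (19 - (-3)*(-10))² = (19 - 1*30)² = (19 - 30)² = (-11)² = 121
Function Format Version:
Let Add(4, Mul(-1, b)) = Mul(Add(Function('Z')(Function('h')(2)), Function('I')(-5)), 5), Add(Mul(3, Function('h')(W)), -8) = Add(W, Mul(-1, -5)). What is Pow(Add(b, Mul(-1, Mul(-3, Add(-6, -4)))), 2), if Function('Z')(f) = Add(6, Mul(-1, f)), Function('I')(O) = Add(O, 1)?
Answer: 121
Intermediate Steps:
Function('h')(W) = Add(Rational(13, 3), Mul(Rational(1, 3), W)) (Function('h')(W) = Add(Rational(8, 3), Mul(Rational(1, 3), Add(W, Mul(-1, -5)))) = Add(Rational(8, 3), Mul(Rational(1, 3), Add(W, 5))) = Add(Rational(8, 3), Mul(Rational(1, 3), Add(5, W))) = Add(Rational(8, 3), Add(Rational(5, 3), Mul(Rational(1, 3), W))) = Add(Rational(13, 3), Mul(Rational(1, 3), W)))
Function('I')(O) = Add(1, O)
b = 19 (b = Add(4, Mul(-1, Mul(Add(Add(6, Mul(-1, Add(Rational(13, 3), Mul(Rational(1, 3), 2)))), Add(1, -5)), 5))) = Add(4, Mul(-1, Mul(Add(Add(6, Mul(-1, Add(Rational(13, 3), Rational(2, 3)))), -4), 5))) = Add(4, Mul(-1, Mul(Add(Add(6, Mul(-1, 5)), -4), 5))) = Add(4, Mul(-1, Mul(Add(Add(6, -5), -4), 5))) = Add(4, Mul(-1, Mul(Add(1, -4), 5))) = Add(4, Mul(-1, Mul(-3, 5))) = Add(4, Mul(-1, -15)) = Add(4, 15) = 19)
Pow(Add(b, Mul(-1, Mul(-3, Add(-6, -4)))), 2) = Pow(Add(19, Mul(-1, Mul(-3, Add(-6, -4)))), 2) = Pow(Add(19, Mul(-1, Mul(-3, -10))), 2) = Pow(Add(19, Mul(-1, 30)), 2) = Pow(Add(19, -30), 2) = Pow(-11, 2) = 121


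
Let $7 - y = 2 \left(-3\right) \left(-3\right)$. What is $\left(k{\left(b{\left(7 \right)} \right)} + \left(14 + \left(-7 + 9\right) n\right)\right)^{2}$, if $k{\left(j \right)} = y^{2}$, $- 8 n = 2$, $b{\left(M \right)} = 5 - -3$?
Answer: $\frac{72361}{4} \approx 18090.0$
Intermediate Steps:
$b{\left(M \right)} = 8$ ($b{\left(M \right)} = 5 + 3 = 8$)
$n = - \frac{1}{4}$ ($n = \left(- \frac{1}{8}\right) 2 = - \frac{1}{4} \approx -0.25$)
$y = -11$ ($y = 7 - 2 \left(-3\right) \left(-3\right) = 7 - \left(-6\right) \left(-3\right) = 7 - 18 = -11$)
$k{\left(j \right)} = 121$ ($k{\left(j \right)} = \left(-11\right)^{2} = 121$)
$\left(k{\left(b{\left(7 \right)} \right)} + \left(14 + \left(-7 + 9\right) n\right)\right)^{2} = \left(121 + \left(14 + \left(-7 + 9\right) \left(- \frac{1}{4}\right)\right)\right)^{2} = \left(121 + \left(14 + 2 \left(- \frac{1}{4}\right)\right)\right)^{2} = \left(121 + \left(14 - \frac{1}{2}\right)\right)^{2} = \left(121 + \frac{27}{2}\right)^{2} = \left(\frac{269}{2}\right)^{2} = \frac{72361}{4}$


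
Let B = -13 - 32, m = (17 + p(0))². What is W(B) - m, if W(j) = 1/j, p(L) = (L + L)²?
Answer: -13006/45 ≈ -289.02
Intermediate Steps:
p(L) = 4*L² (p(L) = (2*L)² = 4*L²)
m = 289 (m = (17 + 4*0²)² = (17 + 4*0)² = (17 + 0)² = 17² = 289)
B = -45
W(B) - m = 1/(-45) - 1*289 = -1/45 - 289 = -13006/45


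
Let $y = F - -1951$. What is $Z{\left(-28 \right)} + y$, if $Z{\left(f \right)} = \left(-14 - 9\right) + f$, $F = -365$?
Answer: $1535$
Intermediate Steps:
$Z{\left(f \right)} = -23 + f$
$y = 1586$ ($y = -365 - -1951 = -365 + 1951 = 1586$)
$Z{\left(-28 \right)} + y = \left(-23 - 28\right) + 1586 = -51 + 1586 = 1535$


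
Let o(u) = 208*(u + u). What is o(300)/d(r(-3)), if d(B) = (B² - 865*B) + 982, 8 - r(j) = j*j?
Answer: 5200/77 ≈ 67.532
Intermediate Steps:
r(j) = 8 - j² (r(j) = 8 - j*j = 8 - j²)
d(B) = 982 + B² - 865*B
o(u) = 416*u (o(u) = 208*(2*u) = 416*u)
o(300)/d(r(-3)) = (416*300)/(982 + (8 - 1*(-3)²)² - 865*(8 - 1*(-3)²)) = 124800/(982 + (8 - 1*9)² - 865*(8 - 1*9)) = 124800/(982 + (8 - 9)² - 865*(8 - 9)) = 124800/(982 + (-1)² - 865*(-1)) = 124800/(982 + 1 + 865) = 124800/1848 = 124800*(1/1848) = 5200/77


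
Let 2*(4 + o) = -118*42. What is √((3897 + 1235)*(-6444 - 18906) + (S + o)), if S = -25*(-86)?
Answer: 2*I*√32524133 ≈ 11406.0*I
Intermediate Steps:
S = 2150
o = -2482 (o = -4 + (-118*42)/2 = -4 + (½)*(-4956) = -4 - 2478 = -2482)
√((3897 + 1235)*(-6444 - 18906) + (S + o)) = √((3897 + 1235)*(-6444 - 18906) + (2150 - 2482)) = √(5132*(-25350) - 332) = √(-130096200 - 332) = √(-130096532) = 2*I*√32524133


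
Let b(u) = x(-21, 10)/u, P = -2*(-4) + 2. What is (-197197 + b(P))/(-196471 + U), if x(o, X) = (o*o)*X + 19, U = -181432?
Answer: 1967541/3779030 ≈ 0.52065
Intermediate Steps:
P = 10 (P = 8 + 2 = 10)
x(o, X) = 19 + X*o² (x(o, X) = o²*X + 19 = X*o² + 19 = 19 + X*o²)
b(u) = 4429/u (b(u) = (19 + 10*(-21)²)/u = (19 + 10*441)/u = (19 + 4410)/u = 4429/u)
(-197197 + b(P))/(-196471 + U) = (-197197 + 4429/10)/(-196471 - 181432) = (-197197 + 4429*(⅒))/(-377903) = (-197197 + 4429/10)*(-1/377903) = -1967541/10*(-1/377903) = 1967541/3779030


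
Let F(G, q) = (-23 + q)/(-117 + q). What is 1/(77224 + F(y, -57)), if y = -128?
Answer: 87/6718528 ≈ 1.2949e-5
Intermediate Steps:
F(G, q) = (-23 + q)/(-117 + q)
1/(77224 + F(y, -57)) = 1/(77224 + (-23 - 57)/(-117 - 57)) = 1/(77224 - 80/(-174)) = 1/(77224 - 1/174*(-80)) = 1/(77224 + 40/87) = 1/(6718528/87) = 87/6718528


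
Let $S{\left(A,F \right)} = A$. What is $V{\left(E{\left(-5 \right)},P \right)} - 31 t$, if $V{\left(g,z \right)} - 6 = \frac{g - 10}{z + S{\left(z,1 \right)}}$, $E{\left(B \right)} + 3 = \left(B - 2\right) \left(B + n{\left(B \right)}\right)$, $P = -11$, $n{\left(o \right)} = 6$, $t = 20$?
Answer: $- \frac{6744}{11} \approx -613.09$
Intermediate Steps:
$E{\left(B \right)} = -3 + \left(-2 + B\right) \left(6 + B\right)$ ($E{\left(B \right)} = -3 + \left(B - 2\right) \left(B + 6\right) = -3 + \left(-2 + B\right) \left(6 + B\right)$)
$V{\left(g,z \right)} = 6 + \frac{-10 + g}{2 z}$ ($V{\left(g,z \right)} = 6 + \frac{g - 10}{z + z} = 6 + \frac{-10 + g}{2 z}$)
$V{\left(E{\left(-5 \right)},P \right)} - 31 t = \frac{-10 + \left(-15 + \left(-5\right)^{2} + 4 \left(-5\right)\right) + 12 \left(-11\right)}{2 \left(-11\right)} - 620 = \frac{1}{2} \left(- \frac{1}{11}\right) \left(-10 - 10 - 132\right) - 620 = \frac{1}{2} \left(- \frac{1}{11}\right) \left(-152\right) - 620 = \frac{76}{11} - 620 = - \frac{6744}{11}$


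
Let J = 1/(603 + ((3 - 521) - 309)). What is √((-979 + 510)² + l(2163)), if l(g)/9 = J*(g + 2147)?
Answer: √172313659/28 ≈ 468.82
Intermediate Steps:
J = -1/224 (J = 1/(603 + (-518 - 309)) = 1/(603 - 827) = 1/(-224) = -1/224 ≈ -0.0044643)
l(g) = -19323/224 - 9*g/224 (l(g) = 9*(-(g + 2147)/224) = 9*(-(2147 + g)/224) = 9*(-2147/224 - g/224) = -19323/224 - 9*g/224)
√((-979 + 510)² + l(2163)) = √((-979 + 510)² + (-19323/224 - 9/224*2163)) = √((-469)² + (-19323/224 - 2781/32)) = √(219961 - 19395/112) = √(24616237/112) = √172313659/28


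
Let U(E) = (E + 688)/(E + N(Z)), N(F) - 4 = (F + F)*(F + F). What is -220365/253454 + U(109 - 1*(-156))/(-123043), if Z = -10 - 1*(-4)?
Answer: -11198476638697/12879710835586 ≈ -0.86947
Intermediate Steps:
Z = -6 (Z = -10 + 4 = -6)
N(F) = 4 + 4*F**2 (N(F) = 4 + (F + F)*(F + F) = 4 + (2*F)*(2*F) = 4 + 4*F**2)
U(E) = (688 + E)/(148 + E) (U(E) = (E + 688)/(E + (4 + 4*(-6)**2)) = (688 + E)/(E + (4 + 4*36)) = (688 + E)/(E + (4 + 144)) = (688 + E)/(E + 148) = (688 + E)/(148 + E))
-220365/253454 + U(109 - 1*(-156))/(-123043) = -220365/253454 + ((688 + (109 - 1*(-156)))/(148 + (109 - 1*(-156))))/(-123043) = -220365*1/253454 + ((688 + (109 + 156))/(148 + (109 + 156)))*(-1/123043) = -220365/253454 + ((688 + 265)/(148 + 265))*(-1/123043) = -220365/253454 + (953/413)*(-1/123043) = -220365/253454 - 953/50816759 = -11198476638697/12879710835586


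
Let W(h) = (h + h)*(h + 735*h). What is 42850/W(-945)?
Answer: 857/26290656 ≈ 3.2597e-5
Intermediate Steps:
W(h) = 1472*h² (W(h) = (2*h)*(736*h) = 1472*h²)
42850/W(-945) = 42850/((1472*(-945)²)) = 42850/((1472*893025)) = 42850/1314532800 = 42850*(1/1314532800) = 857/26290656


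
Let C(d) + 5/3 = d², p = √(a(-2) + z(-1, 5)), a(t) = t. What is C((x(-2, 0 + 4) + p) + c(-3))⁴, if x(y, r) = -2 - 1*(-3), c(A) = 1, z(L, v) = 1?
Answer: 7168/81 - 8192*I/27 ≈ 88.494 - 303.41*I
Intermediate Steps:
x(y, r) = 1 (x(y, r) = -2 + 3 = 1)
p = I (p = √(-2 + 1) = √(-1) = I ≈ 1.0*I)
C(d) = -5/3 + d²
C((x(-2, 0 + 4) + p) + c(-3))⁴ = (-5/3 + ((1 + I) + 1)²)⁴ = (-5/3 + (2 + I)²)⁴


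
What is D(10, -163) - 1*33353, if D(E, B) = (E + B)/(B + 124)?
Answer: -433538/13 ≈ -33349.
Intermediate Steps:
D(E, B) = (B + E)/(124 + B)
D(10, -163) - 1*33353 = (-163 + 10)/(124 - 163) - 1*33353 = -153/(-39) - 33353 = -1/39*(-153) - 33353 = 51/13 - 33353 = -433538/13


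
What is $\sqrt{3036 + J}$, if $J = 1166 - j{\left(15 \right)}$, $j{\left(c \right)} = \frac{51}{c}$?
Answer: $\frac{\sqrt{104965}}{5} \approx 64.797$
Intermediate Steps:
$J = \frac{5813}{5}$ ($J = 1166 - \frac{51}{15} = 1166 - 51 \cdot \frac{1}{15} = 1166 - \frac{17}{5} = \frac{5813}{5} \approx 1162.6$)
$\sqrt{3036 + J} = \sqrt{3036 + \frac{5813}{5}} = \sqrt{\frac{20993}{5}} = \frac{\sqrt{104965}}{5}$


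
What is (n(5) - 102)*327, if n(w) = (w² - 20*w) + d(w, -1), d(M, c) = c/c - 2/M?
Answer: -288414/5 ≈ -57683.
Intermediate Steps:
d(M, c) = 1 - 2/M
n(w) = w² - 20*w + (-2 + w)/w (n(w) = (w² - 20*w) + (-2 + w)/w = w² - 20*w + (-2 + w)/w)
(n(5) - 102)*327 = ((-2 + 5 + 5²*(-20 + 5))/5 - 102)*327 = ((-2 + 5 + 25*(-15))/5 - 102)*327 = ((-2 + 5 - 375)/5 - 102)*327 = ((⅕)*(-372) - 102)*327 = (-372/5 - 102)*327 = -882/5*327 = -288414/5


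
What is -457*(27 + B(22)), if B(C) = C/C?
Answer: -12796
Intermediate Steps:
B(C) = 1
-457*(27 + B(22)) = -457*(27 + 1) = -457*28 = -12796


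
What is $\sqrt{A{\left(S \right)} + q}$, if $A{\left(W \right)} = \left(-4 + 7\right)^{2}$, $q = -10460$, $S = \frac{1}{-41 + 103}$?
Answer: $i \sqrt{10451} \approx 102.23 i$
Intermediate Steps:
$S = \frac{1}{62} \approx 0.016129$
$A{\left(W \right)} = 9$ ($A{\left(W \right)} = 3^{2} = 9$)
$\sqrt{A{\left(S \right)} + q} = \sqrt{9 - 10460} = \sqrt{-10451} = i \sqrt{10451}$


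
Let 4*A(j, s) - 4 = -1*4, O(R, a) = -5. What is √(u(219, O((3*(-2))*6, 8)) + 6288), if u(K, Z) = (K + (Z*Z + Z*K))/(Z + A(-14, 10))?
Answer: 7*√3295/5 ≈ 80.363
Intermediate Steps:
A(j, s) = 0 (A(j, s) = 1 + (-1*4)/4 = 1 + (¼)*(-4) = 1 - 1 = 0)
u(K, Z) = (K + Z² + K*Z)/Z (u(K, Z) = (K + (Z*Z + Z*K))/(Z + 0) = (K + (Z² + K*Z))/Z = (K + Z² + K*Z)/Z)
√(u(219, O((3*(-2))*6, 8)) + 6288) = √((219 - 5 + 219/(-5)) + 6288) = √((219 - 5 + 219*(-⅕)) + 6288) = √((219 - 5 - 219/5) + 6288) = √(851/5 + 6288) = √(32291/5) = 7*√3295/5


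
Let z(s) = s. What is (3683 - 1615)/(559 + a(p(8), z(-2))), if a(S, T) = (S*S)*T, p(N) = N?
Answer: 2068/431 ≈ 4.7981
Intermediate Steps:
a(S, T) = T*S**2 (a(S, T) = S**2*T = T*S**2)
(3683 - 1615)/(559 + a(p(8), z(-2))) = (3683 - 1615)/(559 - 2*8**2) = 2068/(559 - 2*64) = 2068/(559 - 128) = 2068/431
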